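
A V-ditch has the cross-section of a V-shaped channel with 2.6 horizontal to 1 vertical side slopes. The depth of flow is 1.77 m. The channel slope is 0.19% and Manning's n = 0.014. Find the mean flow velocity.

For a triangular section with side slope z = 2.6: A = zy² = 2.6×1.77² = 8.146 m²; P = 2y√(1+z²) = 2×1.77×2.786 = 9.861 m.
Hydraulic radius R = A/P = 8.146/9.861 = 0.826 m.
From Manning's equation, V = (1/n) R^(2/3) S^(1/2) = (1/0.014) × 0.826^(2/3) × 0.0019^(1/2) = 2.74 m/s.

V = 2.74 m/s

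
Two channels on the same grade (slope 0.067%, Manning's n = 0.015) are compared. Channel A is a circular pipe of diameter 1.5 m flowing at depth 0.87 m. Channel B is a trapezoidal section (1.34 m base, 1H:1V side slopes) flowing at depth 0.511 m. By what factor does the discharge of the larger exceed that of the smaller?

1.27

Channel A: For a circular section of diameter D = 1.5 m at depth y = 0.87 m, the central angle is θ = 2 arccos(1 − 2y/D) = 3.463 rad. Then A = (D²/8)(θ − sin θ) = 1.063 m² and P = Dθ/2 = 2.597 m. Hydraulic radius R = A/P = 1.063/2.597 = 0.4092 m. Q_A = (1/0.015)·1.063·0.4092^(2/3)·√0.00067 = 1.011 m³/s.
Channel B: With bottom width b = 1.34 m and side slope z = 1: A = (b + zy)y = (1.34 + 1×0.511)×0.511 = 0.9459 m²; P = b + 2y√(1+z²) = 1.34 + 2×0.511×1.414 = 2.785 m. Hydraulic radius R = A/P = 0.9459/2.785 = 0.3396 m. Q_B = (1/0.015)·0.9459·0.3396^(2/3)·√0.00067 = 0.7945 m³/s.
The larger discharge is 1.011 m³/s and the smaller is 0.7945 m³/s; the ratio is 1.27.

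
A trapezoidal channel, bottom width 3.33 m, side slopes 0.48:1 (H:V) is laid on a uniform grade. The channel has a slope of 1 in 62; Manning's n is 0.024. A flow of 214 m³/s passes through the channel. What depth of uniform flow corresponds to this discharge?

Manning's equation rearranged: A R^(2/3) = nQ / (1·√S) = 0.024 × 214 / (√0.01613) = 40.44.
Trying y = 5.09 m: A R^(2/3) = 46.8 — too large.
Trying y = 4.18 m: A R^(2/3) = 32.64 — too small.
Trying y = 4.7 m: A R^(2/3) = 40.39 — matches.

y_n = 4.7 m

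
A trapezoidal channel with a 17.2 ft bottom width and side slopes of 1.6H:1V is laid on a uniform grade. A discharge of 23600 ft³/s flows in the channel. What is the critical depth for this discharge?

y_c = 21.9 ft

At critical depth, Q² T / (g A³) = 1, i.e. A³/T = Q²/g = 23600²/32.2 = 17300000.
Try y = 27.3 ft: A³/T = 43910000 — over.
Try y = 17.5 ft: A³/T = 6761000 — short.
Try y = 21.9 ft: A³/T = 17160000 — matches.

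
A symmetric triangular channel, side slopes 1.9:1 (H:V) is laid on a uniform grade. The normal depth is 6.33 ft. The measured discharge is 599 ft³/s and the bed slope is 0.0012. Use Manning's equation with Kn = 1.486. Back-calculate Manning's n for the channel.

For a triangular section with side slope z = 1.9: A = zy² = 1.9×6.33² = 76.13 ft²; P = 2y√(1+z²) = 2×6.33×2.147 = 27.18 ft.
Hydraulic radius R = A/P = 76.13/27.18 = 2.801 ft.
Rearranging Manning's equation: n = (1.486/Q) A R^(2/3) S^(1/2) = (1.486/599) × 76.13 × 2.801^(2/3) × √0.0012 = 0.013.

n = 0.013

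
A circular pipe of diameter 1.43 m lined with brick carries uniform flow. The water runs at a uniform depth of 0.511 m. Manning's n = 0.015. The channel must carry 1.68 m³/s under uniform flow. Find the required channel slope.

For a circular section of diameter D = 1.43 m at depth y = 0.511 m, the central angle is θ = 2 arccos(1 − 2y/D) = 2.563 rad. Then A = (D²/8)(θ − sin θ) = 0.5153 m² and P = Dθ/2 = 1.832 m.
Hydraulic radius R = A/P = 0.5153/1.832 = 0.2812 m.
From Manning's equation, S = [nQ / (1 A R^(2/3))]² = [0.015 × 1.68 / (1 × 0.5153 × 0.2812^(2/3))]² = 0.013.

S = 0.013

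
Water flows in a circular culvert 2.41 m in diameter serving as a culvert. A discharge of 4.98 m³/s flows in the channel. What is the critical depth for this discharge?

y_c = 1.01 m

At critical depth, Q² T / (g A³) = 1, i.e. A³/T = Q²/g = 4.98²/9.81 = 2.528.
At y = 0.698 m: A³/T = 0.6022 — too small.
At y = 1.01 m: A³/T = 2.506 — close enough.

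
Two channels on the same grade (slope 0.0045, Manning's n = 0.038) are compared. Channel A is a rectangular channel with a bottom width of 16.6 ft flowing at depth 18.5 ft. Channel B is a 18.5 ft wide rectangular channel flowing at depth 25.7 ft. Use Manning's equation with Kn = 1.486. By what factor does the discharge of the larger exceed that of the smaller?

Channel A: Flow area A = b·y = 16.6 × 18.5 = 307.1 ft². Wetted perimeter P = b + 2y = 16.6 + 2×18.5 = 53.6 ft. Hydraulic radius R = A/P = 307.1/53.6 = 5.729 ft. Q_A = (1.486/0.038)·307.1·5.729^(2/3)·√0.0045 = 2579 ft³/s.
Channel B: Flow area A = b·y = 18.5 × 25.7 = 475.4 ft². Wetted perimeter P = b + 2y = 18.5 + 2×25.7 = 69.9 ft. Hydraulic radius R = A/P = 475.4/69.9 = 6.802 ft. Q_B = (1.486/0.038)·475.4·6.802^(2/3)·√0.0045 = 4477 ft³/s.
The larger discharge is 4477 ft³/s and the smaller is 2579 ft³/s; the ratio is 1.74.

1.74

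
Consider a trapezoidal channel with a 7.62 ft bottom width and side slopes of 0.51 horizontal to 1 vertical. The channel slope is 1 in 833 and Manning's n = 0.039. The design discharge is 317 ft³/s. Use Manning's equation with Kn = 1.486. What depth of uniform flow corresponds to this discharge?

Manning's equation rearranged: A R^(2/3) = nQ / (1.486·√S) = 0.039 × 317 / (1.486 × √0.0012) = 240.1.
Trying y = 5.86 ft: A R^(2/3) = 129.1 — short.
Trying y = 9.82 ft: A R^(2/3) = 321.8 — over.
Trying y = 8.35 ft: A R^(2/3) = 239.9 — close enough.

y_n = 8.35 ft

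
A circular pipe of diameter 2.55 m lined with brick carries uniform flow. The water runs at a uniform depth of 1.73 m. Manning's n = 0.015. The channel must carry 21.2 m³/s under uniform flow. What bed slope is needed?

For a circular section of diameter D = 2.55 m at depth y = 1.73 m, the central angle is θ = 2 arccos(1 − 2y/D) = 3.871 rad. Then A = (D²/8)(θ − sin θ) = 3.689 m² and P = Dθ/2 = 4.936 m.
Hydraulic radius R = A/P = 3.689/4.936 = 0.7473 m.
From Manning's equation, S = [nQ / (1 A R^(2/3))]² = [0.015 × 21.2 / (1 × 3.689 × 0.7473^(2/3))]² = 0.011.

S = 0.011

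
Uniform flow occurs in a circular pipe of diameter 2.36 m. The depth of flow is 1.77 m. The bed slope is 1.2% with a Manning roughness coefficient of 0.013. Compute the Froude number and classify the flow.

supercritical

For a circular section of diameter D = 2.36 m at depth y = 1.77 m, the central angle is θ = 2 arccos(1 − 2y/D) = 4.189 rad. Then A = (D²/8)(θ − sin θ) = 3.519 m² and P = Dθ/2 = 4.943 m.
Hydraulic radius R = A/P = 3.519/4.943 = 0.712 m.
V = (1/n) R^(2/3) √S = (1/0.013) × 0.712^(2/3) × √0.012 = 6.719 m/s. Hydraulic depth D_h = A/T = 3.519/2.044 = 1.722 m.
Froude number Fr = V/√(g·D_h) = 6.719/√(9.81×1.722) = 1.63, which is greater than 1, so the flow is supercritical.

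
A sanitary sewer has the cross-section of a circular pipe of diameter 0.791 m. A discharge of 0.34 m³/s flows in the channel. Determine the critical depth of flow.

At critical depth, Q² T / (g A³) = 1, i.e. A³/T = Q²/g = 0.34²/9.81 = 0.01178.
At y = 0.419 m: A³/T = 0.02338 — too large.
At y = 0.35 m: A³/T = 0.01175 — close enough.

y_c = 0.35 m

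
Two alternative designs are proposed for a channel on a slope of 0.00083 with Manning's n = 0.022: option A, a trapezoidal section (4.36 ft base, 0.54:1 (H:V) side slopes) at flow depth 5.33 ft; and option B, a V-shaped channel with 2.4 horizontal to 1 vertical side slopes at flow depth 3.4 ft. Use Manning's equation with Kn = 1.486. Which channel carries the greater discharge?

Channel A: With bottom width b = 4.36 ft and side slope z = 0.54: A = (b + zy)y = (4.36 + 0.54×5.33)×5.33 = 38.58 ft²; P = b + 2y√(1+z²) = 4.36 + 2×5.33×1.136 = 16.47 ft. Hydraulic radius R = A/P = 38.58/16.47 = 2.342 ft. Q_A = (1.486/0.022)·38.58·2.342^(2/3)·√0.00083 = 132.4 ft³/s.
Channel B: For a triangular section with side slope z = 2.4: A = zy² = 2.4×3.4² = 27.74 ft²; P = 2y√(1+z²) = 2×3.4×2.6 = 17.68 ft. Hydraulic radius R = A/P = 27.74/17.68 = 1.569 ft. Q_B = (1.486/0.022)·27.74·1.569^(2/3)·√0.00083 = 72.91 ft³/s.
Q_A = 132.4 ft³/s vs Q_B = 72.91 ft³/s, so channel A carries more.

channel A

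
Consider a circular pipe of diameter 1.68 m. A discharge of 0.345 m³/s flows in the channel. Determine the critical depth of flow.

y_c = 0.284 m

At critical depth, Q² T / (g A³) = 1, i.e. A³/T = Q²/g = 0.345²/9.81 = 0.01213.
Trying y = 0.238 m: A³/T = 0.006032 — too small.
Trying y = 0.312 m: A³/T = 0.01749 — too large.
Trying y = 0.284 m: A³/T = 0.01209 — matches.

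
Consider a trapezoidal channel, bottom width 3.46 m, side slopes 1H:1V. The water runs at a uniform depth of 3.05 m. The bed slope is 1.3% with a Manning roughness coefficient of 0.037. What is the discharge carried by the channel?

With bottom width b = 3.46 m and side slope z = 1: A = (b + zy)y = (3.46 + 1×3.05)×3.05 = 19.86 m²; P = b + 2y√(1+z²) = 3.46 + 2×3.05×1.414 = 12.09 m.
Hydraulic radius R = A/P = 19.86/12.09 = 1.643 m.
Manning's equation: Q = (1/n) A R^(2/3) S^(1/2) = (1/0.037) × 19.86 × 1.643^(2/3) × 0.013^(1/2) = 85.2 m³/s.

Q = 85.2 m³/s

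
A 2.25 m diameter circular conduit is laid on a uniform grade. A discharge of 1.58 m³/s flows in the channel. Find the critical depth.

y_c = 0.57 m

At critical depth, Q² T / (g A³) = 1, i.e. A³/T = Q²/g = 1.58²/9.81 = 0.2545.
Trying y = 0.638 m: A³/T = 0.3934 — too large.
Trying y = 0.411 m: A³/T = 0.07064 — too small.
Trying y = 0.57 m: A³/T = 0.2538 — matches.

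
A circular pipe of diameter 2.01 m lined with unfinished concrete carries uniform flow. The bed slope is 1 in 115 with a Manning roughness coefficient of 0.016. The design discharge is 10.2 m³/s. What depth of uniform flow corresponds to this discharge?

Manning's equation rearranged: A R^(2/3) = nQ / (1·√S) = 0.016 × 10.2 / (√0.008696) = 1.75.
Try y = 1.74 m: A R^(2/3) = 2.093 — too large.
Try y = 1.03 m: A R^(2/3) = 1.045 — too small.
Try y = 1.45 m: A R^(2/3) = 1.745 — ≈ 1.75.

y_n = 1.45 m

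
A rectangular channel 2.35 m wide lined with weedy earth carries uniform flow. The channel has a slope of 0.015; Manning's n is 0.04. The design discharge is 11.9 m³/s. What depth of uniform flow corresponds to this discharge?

Manning's equation rearranged: A R^(2/3) = nQ / (1·√S) = 0.04 × 11.9 / (√0.015) = 3.887.
At y = 2.34 m: A R^(2/3) = 4.668 — too large.
At y = 2.02 m: A R^(2/3) = 3.894 — close enough.

y_n = 2.02 m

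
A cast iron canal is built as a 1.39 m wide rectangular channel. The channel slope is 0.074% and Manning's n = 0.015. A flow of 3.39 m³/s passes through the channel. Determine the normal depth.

y_n = 2.08 m

Manning's equation rearranged: A R^(2/3) = nQ / (1·√S) = 0.015 × 3.39 / (√0.00074) = 1.869.
At y = 1.45 m: A R^(2/3) = 1.218 — short.
At y = 2.52 m: A R^(2/3) = 2.336 — over.
At y = 2.08 m: A R^(2/3) = 1.872 — matches.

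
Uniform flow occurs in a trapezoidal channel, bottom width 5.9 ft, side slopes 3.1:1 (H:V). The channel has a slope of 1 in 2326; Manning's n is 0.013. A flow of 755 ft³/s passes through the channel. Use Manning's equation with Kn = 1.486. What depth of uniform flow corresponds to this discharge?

Manning's equation rearranged: A R^(2/3) = nQ / (1.486·√S) = 0.013 × 755 / (1.486 × √0.0004299) = 318.5.
Trying y = 4.5 ft: A R^(2/3) = 166.1 — low.
Trying y = 7.57 ft: A R^(2/3) = 562.6 — high.
Trying y = 5.96 ft: A R^(2/3) = 318.6 — close enough.

y_n = 5.96 ft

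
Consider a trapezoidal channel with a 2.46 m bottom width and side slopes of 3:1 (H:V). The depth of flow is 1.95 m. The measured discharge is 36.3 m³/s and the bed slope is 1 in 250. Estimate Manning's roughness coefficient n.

With bottom width b = 2.46 m and side slope z = 3: A = (b + zy)y = (2.46 + 3×1.95)×1.95 = 16.2 m²; P = b + 2y√(1+z²) = 2.46 + 2×1.95×3.162 = 14.79 m.
Hydraulic radius R = A/P = 16.2/14.79 = 1.095 m.
Rearranging Manning's equation: n = (1/Q) A R^(2/3) S^(1/2) = (1/36.3) × 16.2 × 1.095^(2/3) × √0.004 = 0.03.

n = 0.03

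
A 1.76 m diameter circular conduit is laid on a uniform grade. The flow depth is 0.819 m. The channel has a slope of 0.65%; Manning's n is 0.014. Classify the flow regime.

supercritical

For a circular section of diameter D = 1.76 m at depth y = 0.819 m, the central angle is θ = 2 arccos(1 − 2y/D) = 3.003 rad. Then A = (D²/8)(θ − sin θ) = 1.109 m² and P = Dθ/2 = 2.643 m.
Hydraulic radius R = A/P = 1.109/2.643 = 0.4197 m.
V = (1/n) R^(2/3) √S = (1/0.014) × 0.4197^(2/3) × √0.0065 = 3.228 m/s. Hydraulic depth D_h = A/T = 1.109/1.756 = 0.6317 m.
Froude number Fr = V/√(g·D_h) = 3.228/√(9.81×0.6317) = 1.3, which is greater than 1, so the flow is supercritical.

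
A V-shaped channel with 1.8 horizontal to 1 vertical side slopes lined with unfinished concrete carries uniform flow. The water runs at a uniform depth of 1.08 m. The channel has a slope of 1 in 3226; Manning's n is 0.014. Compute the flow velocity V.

For a triangular section with side slope z = 1.8: A = zy² = 1.8×1.08² = 2.1 m²; P = 2y√(1+z²) = 2×1.08×2.059 = 4.448 m.
Hydraulic radius R = A/P = 2.1/4.448 = 0.472 m.
From Manning's equation, V = (1/n) R^(2/3) S^(1/2) = (1/0.014) × 0.472^(2/3) × 0.00031^(1/2) = 0.762 m/s.

V = 0.762 m/s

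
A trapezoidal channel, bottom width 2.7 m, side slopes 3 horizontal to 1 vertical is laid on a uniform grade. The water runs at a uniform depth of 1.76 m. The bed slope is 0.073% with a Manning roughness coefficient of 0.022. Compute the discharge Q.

With bottom width b = 2.7 m and side slope z = 3: A = (b + zy)y = (2.7 + 3×1.76)×1.76 = 14.04 m²; P = b + 2y√(1+z²) = 2.7 + 2×1.76×3.162 = 13.83 m.
Hydraulic radius R = A/P = 14.04/13.83 = 1.015 m.
Manning's equation: Q = (1/n) A R^(2/3) S^(1/2) = (1/0.022) × 14.04 × 1.015^(2/3) × 0.00073^(1/2) = 17.4 m³/s.

Q = 17.4 m³/s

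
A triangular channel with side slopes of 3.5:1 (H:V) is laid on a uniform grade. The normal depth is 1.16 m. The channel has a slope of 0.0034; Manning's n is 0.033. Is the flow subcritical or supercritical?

For a triangular section with side slope z = 3.5: A = zy² = 3.5×1.16² = 4.71 m²; P = 2y√(1+z²) = 2×1.16×3.64 = 8.445 m.
Hydraulic radius R = A/P = 4.71/8.445 = 0.5577 m.
V = (1/n) R^(2/3) √S = (1/0.033) × 0.5577^(2/3) × √0.0034 = 1.197 m/s. Hydraulic depth D_h = A/T = 4.71/8.12 = 0.58 m.
Froude number Fr = V/√(g·D_h) = 1.197/√(9.81×0.58) = 0.502, which is less than 1, so the flow is subcritical.

subcritical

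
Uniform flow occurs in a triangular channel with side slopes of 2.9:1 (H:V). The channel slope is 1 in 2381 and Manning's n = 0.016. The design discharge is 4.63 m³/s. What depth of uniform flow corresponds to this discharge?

y_n = 1.31 m

Manning's equation rearranged: A R^(2/3) = nQ / (1·√S) = 0.016 × 4.63 / (√0.00042) = 3.615.
At y = 1.18 m: A R^(2/3) = 2.736 — too small.
At y = 1.31 m: A R^(2/3) = 3.616 — matches.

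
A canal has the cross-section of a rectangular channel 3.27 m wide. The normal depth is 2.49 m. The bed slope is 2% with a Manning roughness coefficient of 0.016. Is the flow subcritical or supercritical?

Flow area A = b·y = 3.27 × 2.49 = 8.142 m². Wetted perimeter P = b + 2y = 3.27 + 2×2.49 = 8.25 m.
Hydraulic radius R = A/P = 8.142/8.25 = 0.9869 m.
V = (1/n) R^(2/3) √S = (1/0.016) × 0.9869^(2/3) × √0.02 = 8.762 m/s. Hydraulic depth D_h = A/T = 8.142/3.27 = 2.49 m.
Froude number Fr = V/√(g·D_h) = 8.762/√(9.81×2.49) = 1.77, which is greater than 1, so the flow is supercritical.

supercritical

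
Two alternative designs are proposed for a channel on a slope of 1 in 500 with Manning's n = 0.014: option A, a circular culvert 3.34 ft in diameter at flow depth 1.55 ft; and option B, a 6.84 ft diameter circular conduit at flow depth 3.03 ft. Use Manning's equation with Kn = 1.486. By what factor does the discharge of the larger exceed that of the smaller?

6.23

Channel A: For a circular section of diameter D = 3.34 ft at depth y = 1.55 ft, the central angle is θ = 2 arccos(1 − 2y/D) = 2.998 rad. Then A = (D²/8)(θ − sin θ) = 3.98 ft² and P = Dθ/2 = 5.006 ft. Hydraulic radius R = A/P = 3.98/5.006 = 0.7951 ft. Q_A = (1.486/0.014)·3.98·0.7951^(2/3)·√0.002 = 16.22 ft³/s.
Channel B: For a circular section of diameter D = 6.84 ft at depth y = 3.03 ft, the central angle is θ = 2 arccos(1 − 2y/D) = 2.913 rad. Then A = (D²/8)(θ − sin θ) = 15.71 ft² and P = Dθ/2 = 9.963 ft. Hydraulic radius R = A/P = 15.71/9.963 = 1.577 ft. Q_B = (1.486/0.014)·15.71·1.577^(2/3)·√0.002 = 101 ft³/s.
The larger discharge is 101 ft³/s and the smaller is 16.22 ft³/s; the ratio is 6.23.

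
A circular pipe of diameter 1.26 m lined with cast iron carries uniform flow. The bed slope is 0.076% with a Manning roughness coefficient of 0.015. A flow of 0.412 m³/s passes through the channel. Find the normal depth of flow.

y_n = 0.545 m

Manning's equation rearranged: A R^(2/3) = nQ / (1·√S) = 0.015 × 0.412 / (√0.00076) = 0.2242.
Try y = 0.645 m: A R^(2/3) = 0.3003 — too large.
Try y = 0.408 m: A R^(2/3) = 0.1309 — too small.
Try y = 0.545 m: A R^(2/3) = 0.2241 — matches.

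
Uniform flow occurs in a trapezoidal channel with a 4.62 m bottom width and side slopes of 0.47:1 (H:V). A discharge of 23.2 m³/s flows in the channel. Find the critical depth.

At critical depth, Q² T / (g A³) = 1, i.e. A³/T = Q²/g = 23.2²/9.81 = 54.87.
At y = 1.49 m: A³/T = 82.74 — high.
At y = 1.31 m: A³/T = 55.14 — close enough.

y_c = 1.31 m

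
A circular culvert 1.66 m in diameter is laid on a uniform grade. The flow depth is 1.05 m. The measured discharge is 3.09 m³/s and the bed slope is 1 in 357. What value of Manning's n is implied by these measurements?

n = 0.015

For a circular section of diameter D = 1.66 m at depth y = 1.05 m, the central angle is θ = 2 arccos(1 − 2y/D) = 3.678 rad. Then A = (D²/8)(θ − sin θ) = 1.443 m² and P = Dθ/2 = 3.053 m.
Hydraulic radius R = A/P = 1.443/3.053 = 0.4727 m.
Rearranging Manning's equation: n = (1/Q) A R^(2/3) S^(1/2) = (1/3.09) × 1.443 × 0.4727^(2/3) × √0.002801 = 0.015.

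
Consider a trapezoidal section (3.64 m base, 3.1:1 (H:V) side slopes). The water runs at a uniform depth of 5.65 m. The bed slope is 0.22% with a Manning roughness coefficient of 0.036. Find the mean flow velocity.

With bottom width b = 3.64 m and side slope z = 3.1: A = (b + zy)y = (3.64 + 3.1×5.65)×5.65 = 119.5 m²; P = b + 2y√(1+z²) = 3.64 + 2×5.65×3.257 = 40.45 m.
Hydraulic radius R = A/P = 119.5/40.45 = 2.955 m.
From Manning's equation, V = (1/n) R^(2/3) S^(1/2) = (1/0.036) × 2.955^(2/3) × 0.0022^(1/2) = 2.68 m/s.

V = 2.68 m/s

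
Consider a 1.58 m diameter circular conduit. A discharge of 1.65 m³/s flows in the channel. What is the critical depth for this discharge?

y_c = 0.647 m

At critical depth, Q² T / (g A³) = 1, i.e. A³/T = Q²/g = 1.65²/9.81 = 0.2775.
Try y = 0.478 m: A³/T = 0.08638 — low.
Try y = 0.731 m: A³/T = 0.4432 — high.
Try y = 0.647 m: A³/T = 0.2777 — ≈ 0.2775.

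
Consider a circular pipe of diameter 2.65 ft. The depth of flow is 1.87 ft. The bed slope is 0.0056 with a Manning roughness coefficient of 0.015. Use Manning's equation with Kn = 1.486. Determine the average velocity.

For a circular section of diameter D = 2.65 ft at depth y = 1.87 ft, the central angle is θ = 2 arccos(1 − 2y/D) = 3.989 rad. Then A = (D²/8)(θ − sin θ) = 4.16 ft² and P = Dθ/2 = 5.286 ft.
Hydraulic radius R = A/P = 4.16/5.286 = 0.787 ft.
From Manning's equation, V = (1.486/n) R^(2/3) S^(1/2) = (1.486/0.015) × 0.787^(2/3) × 0.0056^(1/2) = 6.32 ft/s.

V = 6.32 ft/s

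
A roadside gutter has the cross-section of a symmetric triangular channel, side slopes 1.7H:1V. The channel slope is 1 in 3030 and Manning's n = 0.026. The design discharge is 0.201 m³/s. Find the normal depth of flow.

y_n = 0.634 m

Manning's equation rearranged: A R^(2/3) = nQ / (1·√S) = 0.026 × 0.201 / (√0.00033) = 0.2877.
Try y = 0.545 m: A R^(2/3) = 0.1922 — short.
Try y = 0.757 m: A R^(2/3) = 0.4617 — over.
Try y = 0.634 m: A R^(2/3) = 0.2877 — matches.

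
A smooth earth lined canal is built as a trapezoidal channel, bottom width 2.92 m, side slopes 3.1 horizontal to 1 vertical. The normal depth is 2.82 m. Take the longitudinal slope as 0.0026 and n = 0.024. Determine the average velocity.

V = 2.84 m/s

With bottom width b = 2.92 m and side slope z = 3.1: A = (b + zy)y = (2.92 + 3.1×2.82)×2.82 = 32.89 m²; P = b + 2y√(1+z²) = 2.92 + 2×2.82×3.257 = 21.29 m.
Hydraulic radius R = A/P = 32.89/21.29 = 1.545 m.
From Manning's equation, V = (1/n) R^(2/3) S^(1/2) = (1/0.024) × 1.545^(2/3) × 0.0026^(1/2) = 2.84 m/s.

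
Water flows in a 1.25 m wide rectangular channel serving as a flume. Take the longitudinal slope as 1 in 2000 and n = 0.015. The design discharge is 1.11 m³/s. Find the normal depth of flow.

y_n = 1.1 m

Manning's equation rearranged: A R^(2/3) = nQ / (1·√S) = 0.015 × 1.11 / (√0.0005) = 0.7446.
Trying y = 0.844 m: A R^(2/3) = 0.533 — low.
Trying y = 1.25 m: A R^(2/3) = 0.8717 — high.
Trying y = 1.1 m: A R^(2/3) = 0.7447 — close enough.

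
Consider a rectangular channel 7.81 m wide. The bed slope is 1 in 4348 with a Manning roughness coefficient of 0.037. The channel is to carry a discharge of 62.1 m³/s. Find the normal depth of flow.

Manning's equation rearranged: A R^(2/3) = nQ / (1·√S) = 0.037 × 62.1 / (√0.00023) = 151.5.
Try y = 7.85 m: A R^(2/3) = 116.2 — short.
Try y = 11.5 m: A R^(2/3) = 183.3 — over.
Try y = 9.79 m: A R^(2/3) = 151.6 — close enough.

y_n = 9.79 m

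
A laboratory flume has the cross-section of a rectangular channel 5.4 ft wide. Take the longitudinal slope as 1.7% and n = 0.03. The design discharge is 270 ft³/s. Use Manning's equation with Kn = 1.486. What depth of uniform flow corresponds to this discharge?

y_n = 5.26 ft

Manning's equation rearranged: A R^(2/3) = nQ / (1.486·√S) = 0.03 × 270 / (1.486 × √0.017) = 41.81.
Try y = 4.73 ft: A R^(2/3) = 36.65 — short.
Try y = 5.26 ft: A R^(2/3) = 41.78 — matches.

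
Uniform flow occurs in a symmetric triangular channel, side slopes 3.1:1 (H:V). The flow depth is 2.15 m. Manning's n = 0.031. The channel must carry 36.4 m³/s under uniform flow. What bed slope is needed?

For a triangular section with side slope z = 3.1: A = zy² = 3.1×2.15² = 14.33 m²; P = 2y√(1+z²) = 2×2.15×3.257 = 14.01 m.
Hydraulic radius R = A/P = 14.33/14.01 = 1.023 m.
From Manning's equation, S = [nQ / (1 A R^(2/3))]² = [0.031 × 36.4 / (1 × 14.33 × 1.023^(2/3))]² = 0.00601.

S = 0.00601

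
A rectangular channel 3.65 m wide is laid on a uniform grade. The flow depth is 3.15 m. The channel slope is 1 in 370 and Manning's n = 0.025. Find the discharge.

Flow area A = b·y = 3.65 × 3.15 = 11.5 m². Wetted perimeter P = b + 2y = 3.65 + 2×3.15 = 9.95 m.
Hydraulic radius R = A/P = 11.5/9.95 = 1.156 m.
Manning's equation: Q = (1/n) A R^(2/3) S^(1/2) = (1/0.025) × 11.5 × 1.156^(2/3) × 0.002703^(1/2) = 26.3 m³/s.

Q = 26.3 m³/s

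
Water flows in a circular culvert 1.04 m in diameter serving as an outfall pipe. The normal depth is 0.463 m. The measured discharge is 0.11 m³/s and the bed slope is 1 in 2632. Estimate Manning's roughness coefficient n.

For a circular section of diameter D = 1.04 m at depth y = 0.463 m, the central angle is θ = 2 arccos(1 − 2y/D) = 2.922 rad. Then A = (D²/8)(θ − sin θ) = 0.3656 m² and P = Dθ/2 = 1.519 m.
Hydraulic radius R = A/P = 0.3656/1.519 = 0.2406 m.
Rearranging Manning's equation: n = (1/Q) A R^(2/3) S^(1/2) = (1/0.11) × 0.3656 × 0.2406^(2/3) × √0.0003799 = 0.0251.

n = 0.0251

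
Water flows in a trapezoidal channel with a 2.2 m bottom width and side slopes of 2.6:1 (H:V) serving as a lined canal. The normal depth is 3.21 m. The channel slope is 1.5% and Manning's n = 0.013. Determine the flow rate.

With bottom width b = 2.2 m and side slope z = 2.6: A = (b + zy)y = (2.2 + 2.6×3.21)×3.21 = 33.85 m²; P = b + 2y√(1+z²) = 2.2 + 2×3.21×2.786 = 20.08 m.
Hydraulic radius R = A/P = 33.85/20.08 = 1.686 m.
Manning's equation: Q = (1/n) A R^(2/3) S^(1/2) = (1/0.013) × 33.85 × 1.686^(2/3) × 0.015^(1/2) = 452 m³/s.

Q = 452 m³/s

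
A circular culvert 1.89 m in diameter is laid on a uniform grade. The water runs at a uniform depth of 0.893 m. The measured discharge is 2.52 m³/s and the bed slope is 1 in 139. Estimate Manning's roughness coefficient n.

For a circular section of diameter D = 1.89 m at depth y = 0.893 m, the central angle is θ = 2 arccos(1 − 2y/D) = 3.031 rad. Then A = (D²/8)(θ − sin θ) = 1.305 m² and P = Dθ/2 = 2.865 m.
Hydraulic radius R = A/P = 1.305/2.865 = 0.4554 m.
Rearranging Manning's equation: n = (1/Q) A R^(2/3) S^(1/2) = (1/2.52) × 1.305 × 0.4554^(2/3) × √0.007194 = 0.026.

n = 0.026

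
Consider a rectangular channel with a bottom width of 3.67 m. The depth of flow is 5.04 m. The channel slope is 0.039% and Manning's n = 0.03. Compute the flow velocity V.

Flow area A = b·y = 3.67 × 5.04 = 18.5 m². Wetted perimeter P = b + 2y = 3.67 + 2×5.04 = 13.75 m.
Hydraulic radius R = A/P = 18.5/13.75 = 1.345 m.
From Manning's equation, V = (1/n) R^(2/3) S^(1/2) = (1/0.03) × 1.345^(2/3) × 0.00039^(1/2) = 0.802 m/s.

V = 0.802 m/s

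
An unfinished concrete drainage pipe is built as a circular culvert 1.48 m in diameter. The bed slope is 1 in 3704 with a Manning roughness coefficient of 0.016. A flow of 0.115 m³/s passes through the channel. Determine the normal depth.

y_n = 0.355 m

Manning's equation rearranged: A R^(2/3) = nQ / (1·√S) = 0.016 × 0.115 / (√0.00027) = 0.112.
At y = 0.398 m: A R^(2/3) = 0.1403 — over.
At y = 0.275 m: A R^(2/3) = 0.06686 — short.
At y = 0.355 m: A R^(2/3) = 0.1119 — matches.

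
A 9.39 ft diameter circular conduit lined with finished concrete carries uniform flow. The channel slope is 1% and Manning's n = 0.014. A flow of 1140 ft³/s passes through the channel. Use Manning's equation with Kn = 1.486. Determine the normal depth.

Manning's equation rearranged: A R^(2/3) = nQ / (1.486·√S) = 0.014 × 1140 / (1.486 × √0.01) = 107.4.
Try y = 6.11 ft: A R^(2/3) = 92.66 — short.
Try y = 7.41 ft: A R^(2/3) = 117.9 — over.
Try y = 6.82 ft: A R^(2/3) = 107.3 — close enough.

y_n = 6.82 ft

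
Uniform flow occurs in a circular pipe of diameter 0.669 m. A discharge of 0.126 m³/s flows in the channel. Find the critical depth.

At critical depth, Q² T / (g A³) = 1, i.e. A³/T = Q²/g = 0.126²/9.81 = 0.001618.
Trying y = 0.152 m: A³/T = 0.0003858 — short.
Trying y = 0.26 m: A³/T = 0.003091 — over.
Trying y = 0.22 m: A³/T = 0.001624 — matches.

y_c = 0.22 m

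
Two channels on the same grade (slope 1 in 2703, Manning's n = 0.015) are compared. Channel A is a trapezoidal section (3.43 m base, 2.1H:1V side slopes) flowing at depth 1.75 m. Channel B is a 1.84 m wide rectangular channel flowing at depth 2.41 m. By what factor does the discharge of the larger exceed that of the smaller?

Channel A: With bottom width b = 3.43 m and side slope z = 2.1: A = (b + zy)y = (3.43 + 2.1×1.75)×1.75 = 12.43 m²; P = b + 2y√(1+z²) = 3.43 + 2×1.75×2.326 = 11.57 m. Hydraulic radius R = A/P = 12.43/11.57 = 1.075 m. Q_A = (1/0.015)·12.43·1.075^(2/3)·√0.00037 = 16.73 m³/s.
Channel B: Flow area A = b·y = 1.84 × 2.41 = 4.434 m². Wetted perimeter P = b + 2y = 1.84 + 2×2.41 = 6.66 m. Hydraulic radius R = A/P = 4.434/6.66 = 0.6658 m. Q_B = (1/0.015)·4.434·0.6658^(2/3)·√0.00037 = 4.336 m³/s.
The larger discharge is 16.73 m³/s and the smaller is 4.336 m³/s; the ratio is 3.86.

3.86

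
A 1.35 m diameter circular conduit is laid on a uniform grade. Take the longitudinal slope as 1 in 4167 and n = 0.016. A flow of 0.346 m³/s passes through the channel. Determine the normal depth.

Manning's equation rearranged: A R^(2/3) = nQ / (1·√S) = 0.016 × 0.346 / (√0.00024) = 0.3574.
At y = 0.499 m: A R^(2/3) = 0.2021 — short.
At y = 0.687 m: A R^(2/3) = 0.3574 — close enough.

y_n = 0.687 m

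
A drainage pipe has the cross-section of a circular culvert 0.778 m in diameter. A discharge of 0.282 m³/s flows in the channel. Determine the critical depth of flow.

y_c = 0.319 m

At critical depth, Q² T / (g A³) = 1, i.e. A³/T = Q²/g = 0.282²/9.81 = 0.008106.
Try y = 0.379 m: A³/T = 0.01563 — high.
Try y = 0.268 m: A³/T = 0.004131 — low.
Try y = 0.319 m: A³/T = 0.008078 — close enough.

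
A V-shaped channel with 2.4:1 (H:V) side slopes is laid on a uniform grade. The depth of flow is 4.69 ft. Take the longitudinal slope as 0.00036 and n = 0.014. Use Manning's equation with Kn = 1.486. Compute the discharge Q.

Q = 178 ft³/s

For a triangular section with side slope z = 2.4: A = zy² = 2.4×4.69² = 52.79 ft²; P = 2y√(1+z²) = 2×4.69×2.6 = 24.39 ft.
Hydraulic radius R = A/P = 52.79/24.39 = 2.165 ft.
Manning's equation: Q = (1.486/n) A R^(2/3) S^(1/2) = (1.486/0.014) × 52.79 × 2.165^(2/3) × 0.00036^(1/2) = 178 ft³/s.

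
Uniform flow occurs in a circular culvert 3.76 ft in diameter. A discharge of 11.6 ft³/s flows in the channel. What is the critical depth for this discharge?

At critical depth, Q² T / (g A³) = 1, i.e. A³/T = Q²/g = 11.6²/32.2 = 4.179.
Trying y = 1.23 ft: A³/T = 8.922 — over.
Trying y = 0.71 ft: A³/T = 1.049 — short.
Trying y = 1.01 ft: A³/T = 4.155 — close enough.

y_c = 1.01 ft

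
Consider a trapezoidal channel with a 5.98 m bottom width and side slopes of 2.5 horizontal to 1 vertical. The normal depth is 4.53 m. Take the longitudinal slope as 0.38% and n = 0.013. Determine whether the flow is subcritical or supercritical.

With bottom width b = 5.98 m and side slope z = 2.5: A = (b + zy)y = (5.98 + 2.5×4.53)×4.53 = 78.39 m²; P = b + 2y√(1+z²) = 5.98 + 2×4.53×2.693 = 30.37 m.
Hydraulic radius R = A/P = 78.39/30.37 = 2.581 m.
V = (1/n) R^(2/3) √S = (1/0.013) × 2.581^(2/3) × √0.0038 = 8.922 m/s. Hydraulic depth D_h = A/T = 78.39/28.63 = 2.738 m.
Froude number Fr = V/√(g·D_h) = 8.922/√(9.81×2.738) = 1.72, which is greater than 1, so the flow is supercritical.

supercritical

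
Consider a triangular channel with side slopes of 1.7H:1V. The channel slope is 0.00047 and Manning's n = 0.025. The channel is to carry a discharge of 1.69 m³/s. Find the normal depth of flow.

y_n = 1.3 m

Manning's equation rearranged: A R^(2/3) = nQ / (1·√S) = 0.025 × 1.69 / (√0.00047) = 1.949.
Try y = 1.47 m: A R^(2/3) = 2.71 — high.
Try y = 1.04 m: A R^(2/3) = 1.077 — low.
Try y = 1.3 m: A R^(2/3) = 1.953 — ≈ 1.949.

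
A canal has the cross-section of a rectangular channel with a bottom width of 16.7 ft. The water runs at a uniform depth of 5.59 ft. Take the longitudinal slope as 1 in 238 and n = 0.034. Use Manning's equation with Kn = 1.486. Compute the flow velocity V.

Flow area A = b·y = 16.7 × 5.59 = 93.35 ft². Wetted perimeter P = b + 2y = 16.7 + 2×5.59 = 27.88 ft.
Hydraulic radius R = A/P = 93.35/27.88 = 3.348 ft.
From Manning's equation, V = (1.486/n) R^(2/3) S^(1/2) = (1.486/0.034) × 3.348^(2/3) × 0.004202^(1/2) = 6.34 ft/s.

V = 6.34 ft/s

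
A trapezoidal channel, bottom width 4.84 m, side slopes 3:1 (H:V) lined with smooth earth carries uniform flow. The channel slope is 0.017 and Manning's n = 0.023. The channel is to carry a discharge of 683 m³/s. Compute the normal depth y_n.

y_n = 4.08 m

Manning's equation rearranged: A R^(2/3) = nQ / (1·√S) = 0.023 × 683 / (√0.017) = 120.5.
At y = 4.78 m: A R^(2/3) = 174 — too large.
At y = 3.29 m: A R^(2/3) = 73.9 — too small.
At y = 4.08 m: A R^(2/3) = 120.5 — ≈ 120.5.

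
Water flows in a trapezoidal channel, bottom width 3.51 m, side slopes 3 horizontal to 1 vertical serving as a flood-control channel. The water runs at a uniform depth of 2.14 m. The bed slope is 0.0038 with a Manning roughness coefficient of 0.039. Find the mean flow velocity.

With bottom width b = 3.51 m and side slope z = 3: A = (b + zy)y = (3.51 + 3×2.14)×2.14 = 21.25 m²; P = b + 2y√(1+z²) = 3.51 + 2×2.14×3.162 = 17.04 m.
Hydraulic radius R = A/P = 21.25/17.04 = 1.247 m.
From Manning's equation, V = (1/n) R^(2/3) S^(1/2) = (1/0.039) × 1.247^(2/3) × 0.0038^(1/2) = 1.83 m/s.

V = 1.83 m/s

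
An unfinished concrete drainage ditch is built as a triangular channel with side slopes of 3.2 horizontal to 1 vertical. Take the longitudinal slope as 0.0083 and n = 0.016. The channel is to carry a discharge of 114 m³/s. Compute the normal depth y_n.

y_n = 2.39 m

Manning's equation rearranged: A R^(2/3) = nQ / (1·√S) = 0.016 × 114 / (√0.0083) = 20.02.
Try y = 2.97 m: A R^(2/3) = 35.62 — too large.
Try y = 1.89 m: A R^(2/3) = 10.67 — too small.
Try y = 2.39 m: A R^(2/3) = 19.95 — matches.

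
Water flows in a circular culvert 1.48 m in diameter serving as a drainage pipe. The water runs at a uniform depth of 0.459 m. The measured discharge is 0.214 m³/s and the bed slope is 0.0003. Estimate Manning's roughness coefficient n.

n = 0.015

For a circular section of diameter D = 1.48 m at depth y = 0.459 m, the central angle is θ = 2 arccos(1 − 2y/D) = 2.363 rad. Then A = (D²/8)(θ − sin θ) = 0.4545 m² and P = Dθ/2 = 1.748 m.
Hydraulic radius R = A/P = 0.4545/1.748 = 0.26 m.
Rearranging Manning's equation: n = (1/Q) A R^(2/3) S^(1/2) = (1/0.214) × 0.4545 × 0.26^(2/3) × √0.0003 = 0.015.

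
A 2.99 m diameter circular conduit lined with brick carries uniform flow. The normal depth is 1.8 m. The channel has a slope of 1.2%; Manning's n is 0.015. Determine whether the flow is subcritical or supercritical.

supercritical

For a circular section of diameter D = 2.99 m at depth y = 1.8 m, the central angle is θ = 2 arccos(1 − 2y/D) = 3.553 rad. Then A = (D²/8)(θ − sin θ) = 4.416 m² and P = Dθ/2 = 5.311 m.
Hydraulic radius R = A/P = 4.416/5.311 = 0.8315 m.
V = (1/n) R^(2/3) √S = (1/0.015) × 0.8315^(2/3) × √0.012 = 6.458 m/s. Hydraulic depth D_h = A/T = 4.416/2.927 = 1.509 m.
Froude number Fr = V/√(g·D_h) = 6.458/√(9.81×1.509) = 1.68, which is greater than 1, so the flow is supercritical.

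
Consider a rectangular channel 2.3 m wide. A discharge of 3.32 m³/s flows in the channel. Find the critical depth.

For a rectangular channel, critical depth y_c = (q²/g)^(1/3) where q = Q/b = 3.32/2.3 = 1.443 m²/s.
So y_c = (1.443²/9.81)^(1/3) = 0.597 m.

y_c = 0.597 m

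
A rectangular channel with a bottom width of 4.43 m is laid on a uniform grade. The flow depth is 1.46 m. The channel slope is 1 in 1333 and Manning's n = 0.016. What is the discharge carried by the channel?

Flow area A = b·y = 4.43 × 1.46 = 6.468 m². Wetted perimeter P = b + 2y = 4.43 + 2×1.46 = 7.35 m.
Hydraulic radius R = A/P = 6.468/7.35 = 0.88 m.
Manning's equation: Q = (1/n) A R^(2/3) S^(1/2) = (1/0.016) × 6.468 × 0.88^(2/3) × 0.0007502^(1/2) = 10.2 m³/s.

Q = 10.2 m³/s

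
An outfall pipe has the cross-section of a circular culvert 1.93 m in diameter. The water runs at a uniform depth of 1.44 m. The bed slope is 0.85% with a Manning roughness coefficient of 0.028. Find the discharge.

For a circular section of diameter D = 1.93 m at depth y = 1.44 m, the central angle is θ = 2 arccos(1 − 2y/D) = 4.171 rad. Then A = (D²/8)(θ − sin θ) = 2.341 m² and P = Dθ/2 = 4.025 m.
Hydraulic radius R = A/P = 2.341/4.025 = 0.5816 m.
Manning's equation: Q = (1/n) A R^(2/3) S^(1/2) = (1/0.028) × 2.341 × 0.5816^(2/3) × 0.0085^(1/2) = 5.37 m³/s.

Q = 5.37 m³/s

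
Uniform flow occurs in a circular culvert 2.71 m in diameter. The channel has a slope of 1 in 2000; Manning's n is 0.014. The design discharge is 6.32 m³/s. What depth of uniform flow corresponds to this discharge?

y_n = 1.99 m

Manning's equation rearranged: A R^(2/3) = nQ / (1·√S) = 0.014 × 6.32 / (√0.0005) = 3.957.
At y = 1.39 m: A R^(2/3) = 2.323 — low.
At y = 2.41 m: A R^(2/3) = 4.717 — high.
At y = 1.99 m: A R^(2/3) = 3.957 — close enough.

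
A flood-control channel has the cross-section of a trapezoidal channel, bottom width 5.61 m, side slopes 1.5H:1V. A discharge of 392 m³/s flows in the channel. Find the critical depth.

At critical depth, Q² T / (g A³) = 1, i.e. A³/T = Q²/g = 392²/9.81 = 15660.
At y = 3.65 m: A³/T = 4000 — short.
At y = 6.37 m: A³/T = 36470 — over.
At y = 5.17 m: A³/T = 15620 — ≈ 15660.

y_c = 5.17 m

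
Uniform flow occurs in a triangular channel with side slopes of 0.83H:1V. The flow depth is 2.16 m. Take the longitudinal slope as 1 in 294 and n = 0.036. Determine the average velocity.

V = 1.26 m/s

For a triangular section with side slope z = 0.83: A = zy² = 0.83×2.16² = 3.872 m²; P = 2y√(1+z²) = 2×2.16×1.3 = 5.614 m.
Hydraulic radius R = A/P = 3.872/5.614 = 0.6898 m.
From Manning's equation, V = (1/n) R^(2/3) S^(1/2) = (1/0.036) × 0.6898^(2/3) × 0.003401^(1/2) = 1.26 m/s.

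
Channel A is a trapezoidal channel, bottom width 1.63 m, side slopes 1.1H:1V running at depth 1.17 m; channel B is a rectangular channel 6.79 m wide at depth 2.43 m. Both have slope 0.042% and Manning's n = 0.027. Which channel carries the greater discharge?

channel B

Channel A: With bottom width b = 1.63 m and side slope z = 1.1: A = (b + zy)y = (1.63 + 1.1×1.17)×1.17 = 3.413 m²; P = b + 2y√(1+z²) = 1.63 + 2×1.17×1.487 = 5.109 m. Hydraulic radius R = A/P = 3.413/5.109 = 0.6681 m. Q_A = (1/0.027)·3.413·0.6681^(2/3)·√0.00042 = 1.98 m³/s.
Channel B: Flow area A = b·y = 6.79 × 2.43 = 16.5 m². Wetted perimeter P = b + 2y = 6.79 + 2×2.43 = 11.65 m. Hydraulic radius R = A/P = 16.5/11.65 = 1.416 m. Q_B = (1/0.027)·16.5·1.416^(2/3)·√0.00042 = 15.79 m³/s.
Q_A = 1.98 m³/s vs Q_B = 15.79 m³/s, so channel B carries more.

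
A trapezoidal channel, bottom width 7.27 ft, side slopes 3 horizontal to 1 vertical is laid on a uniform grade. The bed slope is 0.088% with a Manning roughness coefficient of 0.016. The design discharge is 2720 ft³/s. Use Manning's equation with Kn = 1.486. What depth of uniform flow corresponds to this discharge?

Manning's equation rearranged: A R^(2/3) = nQ / (1.486·√S) = 0.016 × 2720 / (1.486 × √0.00088) = 987.3.
Try y = 6.6 ft: A R^(2/3) = 423.2 — low.
Try y = 11.1 ft: A R^(2/3) = 1456 — high.
Try y = 9.45 ft: A R^(2/3) = 987 — ≈ 987.3.

y_n = 9.45 ft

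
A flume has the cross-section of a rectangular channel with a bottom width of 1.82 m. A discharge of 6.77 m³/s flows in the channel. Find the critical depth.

y_c = 1.12 m

For a rectangular channel, critical depth y_c = (q²/g)^(1/3) where q = Q/b = 6.77/1.82 = 3.72 m²/s.
So y_c = (3.72²/9.81)^(1/3) = 1.12 m.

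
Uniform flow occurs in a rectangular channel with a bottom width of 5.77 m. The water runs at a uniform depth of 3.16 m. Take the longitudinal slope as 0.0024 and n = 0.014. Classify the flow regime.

subcritical

Flow area A = b·y = 5.77 × 3.16 = 18.23 m². Wetted perimeter P = b + 2y = 5.77 + 2×3.16 = 12.09 m.
Hydraulic radius R = A/P = 18.23/12.09 = 1.508 m.
V = (1/n) R^(2/3) √S = (1/0.014) × 1.508^(2/3) × √0.0024 = 4.602 m/s. Hydraulic depth D_h = A/T = 18.23/5.77 = 3.16 m.
Froude number Fr = V/√(g·D_h) = 4.602/√(9.81×3.16) = 0.827, which is less than 1, so the flow is subcritical.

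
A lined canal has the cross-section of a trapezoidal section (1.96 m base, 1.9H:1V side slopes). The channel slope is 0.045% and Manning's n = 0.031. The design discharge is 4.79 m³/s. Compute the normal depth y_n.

Manning's equation rearranged: A R^(2/3) = nQ / (1·√S) = 0.031 × 4.79 / (√0.00045) = 7.
Trying y = 1.91 m: A R^(2/3) = 11.03 — too large.
Trying y = 1.1 m: A R^(2/3) = 3.399 — too small.
Trying y = 1.55 m: A R^(2/3) = 6.994 — ≈ 7.

y_n = 1.55 m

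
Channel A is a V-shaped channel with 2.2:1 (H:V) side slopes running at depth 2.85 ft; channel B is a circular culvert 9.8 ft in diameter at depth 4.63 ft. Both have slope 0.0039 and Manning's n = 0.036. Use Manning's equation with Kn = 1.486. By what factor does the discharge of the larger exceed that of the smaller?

Channel A: For a triangular section with side slope z = 2.2: A = zy² = 2.2×2.85² = 17.87 ft²; P = 2y√(1+z²) = 2×2.85×2.417 = 13.77 ft. Hydraulic radius R = A/P = 17.87/13.77 = 1.297 ft. Q_A = (1.486/0.036)·17.87·1.297^(2/3)·√0.0039 = 54.79 ft³/s.
Channel B: For a circular section of diameter D = 9.8 ft at depth y = 4.63 ft, the central angle is θ = 2 arccos(1 − 2y/D) = 3.031 rad. Then A = (D²/8)(θ − sin θ) = 35.07 ft² and P = Dθ/2 = 14.85 ft. Hydraulic radius R = A/P = 35.07/14.85 = 2.361 ft. Q_B = (1.486/0.036)·35.07·2.361^(2/3)·√0.0039 = 160.3 ft³/s.
The larger discharge is 160.3 ft³/s and the smaller is 54.79 ft³/s; the ratio is 2.93.

2.93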